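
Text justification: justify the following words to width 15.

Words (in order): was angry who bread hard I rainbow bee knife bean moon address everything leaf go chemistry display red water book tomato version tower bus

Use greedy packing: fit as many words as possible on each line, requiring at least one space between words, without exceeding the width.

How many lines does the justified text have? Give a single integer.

Line 1: ['was', 'angry', 'who'] (min_width=13, slack=2)
Line 2: ['bread', 'hard', 'I'] (min_width=12, slack=3)
Line 3: ['rainbow', 'bee'] (min_width=11, slack=4)
Line 4: ['knife', 'bean', 'moon'] (min_width=15, slack=0)
Line 5: ['address'] (min_width=7, slack=8)
Line 6: ['everything', 'leaf'] (min_width=15, slack=0)
Line 7: ['go', 'chemistry'] (min_width=12, slack=3)
Line 8: ['display', 'red'] (min_width=11, slack=4)
Line 9: ['water', 'book'] (min_width=10, slack=5)
Line 10: ['tomato', 'version'] (min_width=14, slack=1)
Line 11: ['tower', 'bus'] (min_width=9, slack=6)
Total lines: 11

Answer: 11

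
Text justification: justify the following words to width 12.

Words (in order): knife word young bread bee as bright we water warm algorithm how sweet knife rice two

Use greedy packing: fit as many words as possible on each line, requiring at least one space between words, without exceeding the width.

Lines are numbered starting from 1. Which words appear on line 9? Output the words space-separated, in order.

Line 1: ['knife', 'word'] (min_width=10, slack=2)
Line 2: ['young', 'bread'] (min_width=11, slack=1)
Line 3: ['bee', 'as'] (min_width=6, slack=6)
Line 4: ['bright', 'we'] (min_width=9, slack=3)
Line 5: ['water', 'warm'] (min_width=10, slack=2)
Line 6: ['algorithm'] (min_width=9, slack=3)
Line 7: ['how', 'sweet'] (min_width=9, slack=3)
Line 8: ['knife', 'rice'] (min_width=10, slack=2)
Line 9: ['two'] (min_width=3, slack=9)

Answer: two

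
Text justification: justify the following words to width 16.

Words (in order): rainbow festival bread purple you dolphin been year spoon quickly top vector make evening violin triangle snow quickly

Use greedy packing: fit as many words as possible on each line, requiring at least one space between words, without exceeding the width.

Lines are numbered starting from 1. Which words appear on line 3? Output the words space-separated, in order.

Line 1: ['rainbow', 'festival'] (min_width=16, slack=0)
Line 2: ['bread', 'purple', 'you'] (min_width=16, slack=0)
Line 3: ['dolphin', 'been'] (min_width=12, slack=4)
Line 4: ['year', 'spoon'] (min_width=10, slack=6)
Line 5: ['quickly', 'top'] (min_width=11, slack=5)
Line 6: ['vector', 'make'] (min_width=11, slack=5)
Line 7: ['evening', 'violin'] (min_width=14, slack=2)
Line 8: ['triangle', 'snow'] (min_width=13, slack=3)
Line 9: ['quickly'] (min_width=7, slack=9)

Answer: dolphin been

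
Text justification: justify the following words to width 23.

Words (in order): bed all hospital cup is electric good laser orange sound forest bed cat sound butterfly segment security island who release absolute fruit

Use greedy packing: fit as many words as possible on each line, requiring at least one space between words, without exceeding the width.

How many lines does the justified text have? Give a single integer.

Line 1: ['bed', 'all', 'hospital', 'cup', 'is'] (min_width=23, slack=0)
Line 2: ['electric', 'good', 'laser'] (min_width=19, slack=4)
Line 3: ['orange', 'sound', 'forest', 'bed'] (min_width=23, slack=0)
Line 4: ['cat', 'sound', 'butterfly'] (min_width=19, slack=4)
Line 5: ['segment', 'security', 'island'] (min_width=23, slack=0)
Line 6: ['who', 'release', 'absolute'] (min_width=20, slack=3)
Line 7: ['fruit'] (min_width=5, slack=18)
Total lines: 7

Answer: 7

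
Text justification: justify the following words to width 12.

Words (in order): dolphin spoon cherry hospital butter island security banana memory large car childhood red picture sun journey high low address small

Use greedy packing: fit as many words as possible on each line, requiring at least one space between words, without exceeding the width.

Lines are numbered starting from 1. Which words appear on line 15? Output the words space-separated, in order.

Answer: small

Derivation:
Line 1: ['dolphin'] (min_width=7, slack=5)
Line 2: ['spoon', 'cherry'] (min_width=12, slack=0)
Line 3: ['hospital'] (min_width=8, slack=4)
Line 4: ['butter'] (min_width=6, slack=6)
Line 5: ['island'] (min_width=6, slack=6)
Line 6: ['security'] (min_width=8, slack=4)
Line 7: ['banana'] (min_width=6, slack=6)
Line 8: ['memory', 'large'] (min_width=12, slack=0)
Line 9: ['car'] (min_width=3, slack=9)
Line 10: ['childhood'] (min_width=9, slack=3)
Line 11: ['red', 'picture'] (min_width=11, slack=1)
Line 12: ['sun', 'journey'] (min_width=11, slack=1)
Line 13: ['high', 'low'] (min_width=8, slack=4)
Line 14: ['address'] (min_width=7, slack=5)
Line 15: ['small'] (min_width=5, slack=7)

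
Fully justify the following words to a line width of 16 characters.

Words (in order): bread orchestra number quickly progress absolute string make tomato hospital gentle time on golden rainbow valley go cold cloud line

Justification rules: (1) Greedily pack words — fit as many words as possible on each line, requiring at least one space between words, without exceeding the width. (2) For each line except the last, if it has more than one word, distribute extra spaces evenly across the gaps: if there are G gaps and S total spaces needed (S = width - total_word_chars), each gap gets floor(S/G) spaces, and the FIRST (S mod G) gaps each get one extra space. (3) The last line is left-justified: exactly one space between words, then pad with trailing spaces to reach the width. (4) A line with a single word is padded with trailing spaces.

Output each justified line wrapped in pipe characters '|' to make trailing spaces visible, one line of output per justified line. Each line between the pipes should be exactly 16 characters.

Answer: |bread  orchestra|
|number   quickly|
|progress        |
|absolute  string|
|make      tomato|
|hospital  gentle|
|time  on  golden|
|rainbow   valley|
|go   cold  cloud|
|line            |

Derivation:
Line 1: ['bread', 'orchestra'] (min_width=15, slack=1)
Line 2: ['number', 'quickly'] (min_width=14, slack=2)
Line 3: ['progress'] (min_width=8, slack=8)
Line 4: ['absolute', 'string'] (min_width=15, slack=1)
Line 5: ['make', 'tomato'] (min_width=11, slack=5)
Line 6: ['hospital', 'gentle'] (min_width=15, slack=1)
Line 7: ['time', 'on', 'golden'] (min_width=14, slack=2)
Line 8: ['rainbow', 'valley'] (min_width=14, slack=2)
Line 9: ['go', 'cold', 'cloud'] (min_width=13, slack=3)
Line 10: ['line'] (min_width=4, slack=12)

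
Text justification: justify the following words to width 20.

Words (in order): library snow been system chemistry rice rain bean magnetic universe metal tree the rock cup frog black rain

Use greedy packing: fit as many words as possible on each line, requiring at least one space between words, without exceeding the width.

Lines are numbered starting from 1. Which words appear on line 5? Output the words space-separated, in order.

Answer: metal tree the rock

Derivation:
Line 1: ['library', 'snow', 'been'] (min_width=17, slack=3)
Line 2: ['system', 'chemistry'] (min_width=16, slack=4)
Line 3: ['rice', 'rain', 'bean'] (min_width=14, slack=6)
Line 4: ['magnetic', 'universe'] (min_width=17, slack=3)
Line 5: ['metal', 'tree', 'the', 'rock'] (min_width=19, slack=1)
Line 6: ['cup', 'frog', 'black', 'rain'] (min_width=19, slack=1)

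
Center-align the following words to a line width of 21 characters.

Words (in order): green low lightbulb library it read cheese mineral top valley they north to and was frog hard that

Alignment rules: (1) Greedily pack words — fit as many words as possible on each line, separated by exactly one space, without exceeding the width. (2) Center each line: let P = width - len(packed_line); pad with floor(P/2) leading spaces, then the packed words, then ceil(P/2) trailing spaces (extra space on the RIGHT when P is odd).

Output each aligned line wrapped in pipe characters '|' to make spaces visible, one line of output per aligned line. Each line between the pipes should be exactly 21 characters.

Answer: | green low lightbulb |
|   library it read   |
| cheese mineral top  |
|valley they north to |
|  and was frog hard  |
|        that         |

Derivation:
Line 1: ['green', 'low', 'lightbulb'] (min_width=19, slack=2)
Line 2: ['library', 'it', 'read'] (min_width=15, slack=6)
Line 3: ['cheese', 'mineral', 'top'] (min_width=18, slack=3)
Line 4: ['valley', 'they', 'north', 'to'] (min_width=20, slack=1)
Line 5: ['and', 'was', 'frog', 'hard'] (min_width=17, slack=4)
Line 6: ['that'] (min_width=4, slack=17)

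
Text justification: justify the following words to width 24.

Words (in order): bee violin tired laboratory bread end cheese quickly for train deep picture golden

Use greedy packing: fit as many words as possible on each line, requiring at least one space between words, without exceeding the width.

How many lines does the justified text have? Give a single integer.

Line 1: ['bee', 'violin', 'tired'] (min_width=16, slack=8)
Line 2: ['laboratory', 'bread', 'end'] (min_width=20, slack=4)
Line 3: ['cheese', 'quickly', 'for', 'train'] (min_width=24, slack=0)
Line 4: ['deep', 'picture', 'golden'] (min_width=19, slack=5)
Total lines: 4

Answer: 4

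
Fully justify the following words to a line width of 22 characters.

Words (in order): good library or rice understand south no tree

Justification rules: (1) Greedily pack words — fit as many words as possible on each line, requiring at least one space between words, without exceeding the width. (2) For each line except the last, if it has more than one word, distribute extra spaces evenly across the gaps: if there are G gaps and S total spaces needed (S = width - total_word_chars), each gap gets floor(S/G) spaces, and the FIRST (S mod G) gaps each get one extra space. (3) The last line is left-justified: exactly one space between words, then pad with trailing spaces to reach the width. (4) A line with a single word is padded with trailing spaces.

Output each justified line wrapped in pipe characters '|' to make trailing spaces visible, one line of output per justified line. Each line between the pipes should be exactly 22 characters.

Line 1: ['good', 'library', 'or', 'rice'] (min_width=20, slack=2)
Line 2: ['understand', 'south', 'no'] (min_width=19, slack=3)
Line 3: ['tree'] (min_width=4, slack=18)

Answer: |good  library  or rice|
|understand   south  no|
|tree                  |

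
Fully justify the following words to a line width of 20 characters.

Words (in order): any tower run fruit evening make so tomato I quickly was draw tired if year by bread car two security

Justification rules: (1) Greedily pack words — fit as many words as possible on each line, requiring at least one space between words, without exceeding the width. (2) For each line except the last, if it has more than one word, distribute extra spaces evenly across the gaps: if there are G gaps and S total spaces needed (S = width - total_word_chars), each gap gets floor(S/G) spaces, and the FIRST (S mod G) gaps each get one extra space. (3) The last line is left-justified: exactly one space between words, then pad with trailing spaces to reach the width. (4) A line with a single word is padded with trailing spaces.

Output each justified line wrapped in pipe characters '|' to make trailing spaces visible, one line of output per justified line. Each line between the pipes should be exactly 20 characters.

Line 1: ['any', 'tower', 'run', 'fruit'] (min_width=19, slack=1)
Line 2: ['evening', 'make', 'so'] (min_width=15, slack=5)
Line 3: ['tomato', 'I', 'quickly', 'was'] (min_width=20, slack=0)
Line 4: ['draw', 'tired', 'if', 'year'] (min_width=18, slack=2)
Line 5: ['by', 'bread', 'car', 'two'] (min_width=16, slack=4)
Line 6: ['security'] (min_width=8, slack=12)

Answer: |any  tower run fruit|
|evening    make   so|
|tomato I quickly was|
|draw  tired  if year|
|by   bread  car  two|
|security            |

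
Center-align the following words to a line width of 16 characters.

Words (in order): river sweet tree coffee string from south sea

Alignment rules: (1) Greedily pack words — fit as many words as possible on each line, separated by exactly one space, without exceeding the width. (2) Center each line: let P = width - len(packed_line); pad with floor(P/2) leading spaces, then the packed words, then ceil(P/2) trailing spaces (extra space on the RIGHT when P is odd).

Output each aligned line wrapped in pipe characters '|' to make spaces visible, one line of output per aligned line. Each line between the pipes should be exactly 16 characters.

Answer: |river sweet tree|
| coffee string  |
| from south sea |

Derivation:
Line 1: ['river', 'sweet', 'tree'] (min_width=16, slack=0)
Line 2: ['coffee', 'string'] (min_width=13, slack=3)
Line 3: ['from', 'south', 'sea'] (min_width=14, slack=2)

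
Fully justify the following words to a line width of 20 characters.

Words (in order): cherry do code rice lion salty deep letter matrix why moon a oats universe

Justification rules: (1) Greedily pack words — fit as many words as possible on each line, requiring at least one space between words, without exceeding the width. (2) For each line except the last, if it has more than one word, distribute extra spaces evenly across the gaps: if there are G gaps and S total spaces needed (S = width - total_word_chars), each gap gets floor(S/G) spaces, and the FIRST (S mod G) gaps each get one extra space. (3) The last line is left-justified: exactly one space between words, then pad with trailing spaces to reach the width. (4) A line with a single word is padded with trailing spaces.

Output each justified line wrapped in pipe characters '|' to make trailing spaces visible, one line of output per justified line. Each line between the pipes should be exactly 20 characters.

Answer: |cherry  do code rice|
|lion    salty   deep|
|letter   matrix  why|
|moon a oats universe|

Derivation:
Line 1: ['cherry', 'do', 'code', 'rice'] (min_width=19, slack=1)
Line 2: ['lion', 'salty', 'deep'] (min_width=15, slack=5)
Line 3: ['letter', 'matrix', 'why'] (min_width=17, slack=3)
Line 4: ['moon', 'a', 'oats', 'universe'] (min_width=20, slack=0)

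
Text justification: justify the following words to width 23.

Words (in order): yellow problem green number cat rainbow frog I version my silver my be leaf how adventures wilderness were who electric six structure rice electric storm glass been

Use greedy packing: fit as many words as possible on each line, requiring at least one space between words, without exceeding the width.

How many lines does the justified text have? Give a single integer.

Answer: 8

Derivation:
Line 1: ['yellow', 'problem', 'green'] (min_width=20, slack=3)
Line 2: ['number', 'cat', 'rainbow', 'frog'] (min_width=23, slack=0)
Line 3: ['I', 'version', 'my', 'silver', 'my'] (min_width=22, slack=1)
Line 4: ['be', 'leaf', 'how', 'adventures'] (min_width=22, slack=1)
Line 5: ['wilderness', 'were', 'who'] (min_width=19, slack=4)
Line 6: ['electric', 'six', 'structure'] (min_width=22, slack=1)
Line 7: ['rice', 'electric', 'storm'] (min_width=19, slack=4)
Line 8: ['glass', 'been'] (min_width=10, slack=13)
Total lines: 8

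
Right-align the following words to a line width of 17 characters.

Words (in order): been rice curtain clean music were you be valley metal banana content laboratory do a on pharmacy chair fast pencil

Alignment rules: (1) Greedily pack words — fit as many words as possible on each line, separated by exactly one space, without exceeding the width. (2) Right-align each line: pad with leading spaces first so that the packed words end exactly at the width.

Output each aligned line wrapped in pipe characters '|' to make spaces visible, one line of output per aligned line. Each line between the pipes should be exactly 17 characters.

Line 1: ['been', 'rice', 'curtain'] (min_width=17, slack=0)
Line 2: ['clean', 'music', 'were'] (min_width=16, slack=1)
Line 3: ['you', 'be', 'valley'] (min_width=13, slack=4)
Line 4: ['metal', 'banana'] (min_width=12, slack=5)
Line 5: ['content'] (min_width=7, slack=10)
Line 6: ['laboratory', 'do', 'a'] (min_width=15, slack=2)
Line 7: ['on', 'pharmacy', 'chair'] (min_width=17, slack=0)
Line 8: ['fast', 'pencil'] (min_width=11, slack=6)

Answer: |been rice curtain|
| clean music were|
|    you be valley|
|     metal banana|
|          content|
|  laboratory do a|
|on pharmacy chair|
|      fast pencil|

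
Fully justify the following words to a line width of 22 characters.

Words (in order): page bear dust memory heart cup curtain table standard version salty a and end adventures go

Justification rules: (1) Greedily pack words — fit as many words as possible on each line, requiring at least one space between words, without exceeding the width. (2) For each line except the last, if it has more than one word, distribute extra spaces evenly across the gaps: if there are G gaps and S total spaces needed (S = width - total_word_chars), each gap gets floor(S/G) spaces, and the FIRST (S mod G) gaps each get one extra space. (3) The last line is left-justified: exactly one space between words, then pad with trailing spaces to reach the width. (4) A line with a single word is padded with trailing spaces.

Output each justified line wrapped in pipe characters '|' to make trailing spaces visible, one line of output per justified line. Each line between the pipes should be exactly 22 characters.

Line 1: ['page', 'bear', 'dust', 'memory'] (min_width=21, slack=1)
Line 2: ['heart', 'cup', 'curtain'] (min_width=17, slack=5)
Line 3: ['table', 'standard', 'version'] (min_width=22, slack=0)
Line 4: ['salty', 'a', 'and', 'end'] (min_width=15, slack=7)
Line 5: ['adventures', 'go'] (min_width=13, slack=9)

Answer: |page  bear dust memory|
|heart    cup   curtain|
|table standard version|
|salty    a   and   end|
|adventures go         |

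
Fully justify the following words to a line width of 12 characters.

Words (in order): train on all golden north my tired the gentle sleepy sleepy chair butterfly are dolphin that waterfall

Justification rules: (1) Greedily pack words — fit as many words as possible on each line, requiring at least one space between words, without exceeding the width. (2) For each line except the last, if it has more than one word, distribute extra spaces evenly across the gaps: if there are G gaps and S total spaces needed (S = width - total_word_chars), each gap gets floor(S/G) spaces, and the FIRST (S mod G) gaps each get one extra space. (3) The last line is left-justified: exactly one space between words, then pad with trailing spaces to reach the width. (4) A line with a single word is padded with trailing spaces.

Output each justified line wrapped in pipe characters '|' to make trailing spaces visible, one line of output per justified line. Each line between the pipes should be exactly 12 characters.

Answer: |train on all|
|golden north|
|my tired the|
|gentle      |
|sleepy      |
|sleepy chair|
|butterfly   |
|are  dolphin|
|that        |
|waterfall   |

Derivation:
Line 1: ['train', 'on', 'all'] (min_width=12, slack=0)
Line 2: ['golden', 'north'] (min_width=12, slack=0)
Line 3: ['my', 'tired', 'the'] (min_width=12, slack=0)
Line 4: ['gentle'] (min_width=6, slack=6)
Line 5: ['sleepy'] (min_width=6, slack=6)
Line 6: ['sleepy', 'chair'] (min_width=12, slack=0)
Line 7: ['butterfly'] (min_width=9, slack=3)
Line 8: ['are', 'dolphin'] (min_width=11, slack=1)
Line 9: ['that'] (min_width=4, slack=8)
Line 10: ['waterfall'] (min_width=9, slack=3)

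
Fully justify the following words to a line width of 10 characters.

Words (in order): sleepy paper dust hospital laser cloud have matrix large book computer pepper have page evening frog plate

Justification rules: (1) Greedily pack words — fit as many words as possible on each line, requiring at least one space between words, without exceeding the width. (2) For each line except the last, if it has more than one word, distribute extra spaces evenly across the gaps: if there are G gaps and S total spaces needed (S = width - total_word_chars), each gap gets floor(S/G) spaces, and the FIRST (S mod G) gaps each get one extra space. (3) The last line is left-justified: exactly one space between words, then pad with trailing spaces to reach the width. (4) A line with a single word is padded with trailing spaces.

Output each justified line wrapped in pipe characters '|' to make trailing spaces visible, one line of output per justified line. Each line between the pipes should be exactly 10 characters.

Line 1: ['sleepy'] (min_width=6, slack=4)
Line 2: ['paper', 'dust'] (min_width=10, slack=0)
Line 3: ['hospital'] (min_width=8, slack=2)
Line 4: ['laser'] (min_width=5, slack=5)
Line 5: ['cloud', 'have'] (min_width=10, slack=0)
Line 6: ['matrix'] (min_width=6, slack=4)
Line 7: ['large', 'book'] (min_width=10, slack=0)
Line 8: ['computer'] (min_width=8, slack=2)
Line 9: ['pepper'] (min_width=6, slack=4)
Line 10: ['have', 'page'] (min_width=9, slack=1)
Line 11: ['evening'] (min_width=7, slack=3)
Line 12: ['frog', 'plate'] (min_width=10, slack=0)

Answer: |sleepy    |
|paper dust|
|hospital  |
|laser     |
|cloud have|
|matrix    |
|large book|
|computer  |
|pepper    |
|have  page|
|evening   |
|frog plate|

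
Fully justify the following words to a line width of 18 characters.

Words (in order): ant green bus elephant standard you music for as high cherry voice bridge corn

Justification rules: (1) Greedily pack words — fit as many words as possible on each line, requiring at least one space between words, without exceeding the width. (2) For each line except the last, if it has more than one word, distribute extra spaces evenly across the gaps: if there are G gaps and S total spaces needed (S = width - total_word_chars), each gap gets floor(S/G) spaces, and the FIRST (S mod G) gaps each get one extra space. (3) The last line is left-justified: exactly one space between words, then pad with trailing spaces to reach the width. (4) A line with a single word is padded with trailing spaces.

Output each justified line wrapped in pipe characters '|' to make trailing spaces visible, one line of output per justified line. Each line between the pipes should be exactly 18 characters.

Answer: |ant    green   bus|
|elephant  standard|
|you  music  for as|
|high  cherry voice|
|bridge corn       |

Derivation:
Line 1: ['ant', 'green', 'bus'] (min_width=13, slack=5)
Line 2: ['elephant', 'standard'] (min_width=17, slack=1)
Line 3: ['you', 'music', 'for', 'as'] (min_width=16, slack=2)
Line 4: ['high', 'cherry', 'voice'] (min_width=17, slack=1)
Line 5: ['bridge', 'corn'] (min_width=11, slack=7)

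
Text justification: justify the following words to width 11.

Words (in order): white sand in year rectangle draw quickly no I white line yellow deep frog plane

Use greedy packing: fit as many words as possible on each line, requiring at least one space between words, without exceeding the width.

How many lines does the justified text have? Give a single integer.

Line 1: ['white', 'sand'] (min_width=10, slack=1)
Line 2: ['in', 'year'] (min_width=7, slack=4)
Line 3: ['rectangle'] (min_width=9, slack=2)
Line 4: ['draw'] (min_width=4, slack=7)
Line 5: ['quickly', 'no'] (min_width=10, slack=1)
Line 6: ['I', 'white'] (min_width=7, slack=4)
Line 7: ['line', 'yellow'] (min_width=11, slack=0)
Line 8: ['deep', 'frog'] (min_width=9, slack=2)
Line 9: ['plane'] (min_width=5, slack=6)
Total lines: 9

Answer: 9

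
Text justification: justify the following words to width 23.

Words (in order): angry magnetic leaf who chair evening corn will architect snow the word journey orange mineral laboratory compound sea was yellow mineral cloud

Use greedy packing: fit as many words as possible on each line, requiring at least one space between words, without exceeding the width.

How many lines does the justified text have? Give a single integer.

Line 1: ['angry', 'magnetic', 'leaf', 'who'] (min_width=23, slack=0)
Line 2: ['chair', 'evening', 'corn', 'will'] (min_width=23, slack=0)
Line 3: ['architect', 'snow', 'the', 'word'] (min_width=23, slack=0)
Line 4: ['journey', 'orange', 'mineral'] (min_width=22, slack=1)
Line 5: ['laboratory', 'compound', 'sea'] (min_width=23, slack=0)
Line 6: ['was', 'yellow', 'mineral'] (min_width=18, slack=5)
Line 7: ['cloud'] (min_width=5, slack=18)
Total lines: 7

Answer: 7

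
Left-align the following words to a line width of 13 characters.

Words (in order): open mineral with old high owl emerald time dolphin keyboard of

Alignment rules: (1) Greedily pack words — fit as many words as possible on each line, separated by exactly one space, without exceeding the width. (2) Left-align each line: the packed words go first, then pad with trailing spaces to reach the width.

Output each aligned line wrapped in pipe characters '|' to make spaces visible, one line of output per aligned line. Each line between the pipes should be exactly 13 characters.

Line 1: ['open', 'mineral'] (min_width=12, slack=1)
Line 2: ['with', 'old', 'high'] (min_width=13, slack=0)
Line 3: ['owl', 'emerald'] (min_width=11, slack=2)
Line 4: ['time', 'dolphin'] (min_width=12, slack=1)
Line 5: ['keyboard', 'of'] (min_width=11, slack=2)

Answer: |open mineral |
|with old high|
|owl emerald  |
|time dolphin |
|keyboard of  |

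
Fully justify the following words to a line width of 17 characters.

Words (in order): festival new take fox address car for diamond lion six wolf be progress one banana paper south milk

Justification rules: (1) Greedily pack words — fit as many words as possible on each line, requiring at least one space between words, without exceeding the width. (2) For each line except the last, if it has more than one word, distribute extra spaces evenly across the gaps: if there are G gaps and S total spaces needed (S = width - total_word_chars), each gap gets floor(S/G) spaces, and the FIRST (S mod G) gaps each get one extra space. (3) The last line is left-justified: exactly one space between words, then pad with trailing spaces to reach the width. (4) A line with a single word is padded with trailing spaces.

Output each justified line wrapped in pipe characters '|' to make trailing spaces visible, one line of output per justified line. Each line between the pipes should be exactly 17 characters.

Answer: |festival new take|
|fox  address  car|
|for  diamond lion|
|six    wolf    be|
|progress      one|
|banana      paper|
|south milk       |

Derivation:
Line 1: ['festival', 'new', 'take'] (min_width=17, slack=0)
Line 2: ['fox', 'address', 'car'] (min_width=15, slack=2)
Line 3: ['for', 'diamond', 'lion'] (min_width=16, slack=1)
Line 4: ['six', 'wolf', 'be'] (min_width=11, slack=6)
Line 5: ['progress', 'one'] (min_width=12, slack=5)
Line 6: ['banana', 'paper'] (min_width=12, slack=5)
Line 7: ['south', 'milk'] (min_width=10, slack=7)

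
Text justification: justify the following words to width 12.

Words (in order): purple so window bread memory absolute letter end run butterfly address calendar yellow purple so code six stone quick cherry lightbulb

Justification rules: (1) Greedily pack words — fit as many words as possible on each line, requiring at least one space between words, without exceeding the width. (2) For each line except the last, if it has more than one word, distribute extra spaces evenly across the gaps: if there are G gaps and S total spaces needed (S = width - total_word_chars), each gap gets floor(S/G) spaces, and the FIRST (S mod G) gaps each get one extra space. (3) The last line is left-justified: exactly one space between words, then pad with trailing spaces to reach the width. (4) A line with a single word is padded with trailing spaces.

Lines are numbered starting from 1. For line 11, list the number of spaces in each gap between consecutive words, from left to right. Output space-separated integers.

Answer: 4

Derivation:
Line 1: ['purple', 'so'] (min_width=9, slack=3)
Line 2: ['window', 'bread'] (min_width=12, slack=0)
Line 3: ['memory'] (min_width=6, slack=6)
Line 4: ['absolute'] (min_width=8, slack=4)
Line 5: ['letter', 'end'] (min_width=10, slack=2)
Line 6: ['run'] (min_width=3, slack=9)
Line 7: ['butterfly'] (min_width=9, slack=3)
Line 8: ['address'] (min_width=7, slack=5)
Line 9: ['calendar'] (min_width=8, slack=4)
Line 10: ['yellow'] (min_width=6, slack=6)
Line 11: ['purple', 'so'] (min_width=9, slack=3)
Line 12: ['code', 'six'] (min_width=8, slack=4)
Line 13: ['stone', 'quick'] (min_width=11, slack=1)
Line 14: ['cherry'] (min_width=6, slack=6)
Line 15: ['lightbulb'] (min_width=9, slack=3)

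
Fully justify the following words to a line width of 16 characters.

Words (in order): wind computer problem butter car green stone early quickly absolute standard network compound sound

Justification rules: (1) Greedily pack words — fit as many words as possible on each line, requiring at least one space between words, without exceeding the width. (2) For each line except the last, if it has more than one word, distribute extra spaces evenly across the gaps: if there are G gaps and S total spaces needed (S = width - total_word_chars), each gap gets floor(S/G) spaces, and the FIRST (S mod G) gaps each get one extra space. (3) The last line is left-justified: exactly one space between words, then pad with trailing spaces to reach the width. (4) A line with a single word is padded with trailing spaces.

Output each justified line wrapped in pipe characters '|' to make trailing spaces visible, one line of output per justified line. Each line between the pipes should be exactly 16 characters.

Answer: |wind    computer|
|problem   butter|
|car  green stone|
|early    quickly|
|absolute        |
|standard network|
|compound sound  |

Derivation:
Line 1: ['wind', 'computer'] (min_width=13, slack=3)
Line 2: ['problem', 'butter'] (min_width=14, slack=2)
Line 3: ['car', 'green', 'stone'] (min_width=15, slack=1)
Line 4: ['early', 'quickly'] (min_width=13, slack=3)
Line 5: ['absolute'] (min_width=8, slack=8)
Line 6: ['standard', 'network'] (min_width=16, slack=0)
Line 7: ['compound', 'sound'] (min_width=14, slack=2)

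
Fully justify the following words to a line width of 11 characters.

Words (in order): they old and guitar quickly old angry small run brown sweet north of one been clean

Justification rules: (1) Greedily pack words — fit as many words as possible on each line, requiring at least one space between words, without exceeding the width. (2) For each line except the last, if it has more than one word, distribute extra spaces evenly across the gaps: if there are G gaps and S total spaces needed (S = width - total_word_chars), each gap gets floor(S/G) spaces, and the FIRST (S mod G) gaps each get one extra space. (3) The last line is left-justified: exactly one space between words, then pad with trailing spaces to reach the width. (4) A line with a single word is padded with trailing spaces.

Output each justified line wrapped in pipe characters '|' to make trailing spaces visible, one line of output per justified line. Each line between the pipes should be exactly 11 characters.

Answer: |they    old|
|and  guitar|
|quickly old|
|angry small|
|run   brown|
|sweet north|
|of one been|
|clean      |

Derivation:
Line 1: ['they', 'old'] (min_width=8, slack=3)
Line 2: ['and', 'guitar'] (min_width=10, slack=1)
Line 3: ['quickly', 'old'] (min_width=11, slack=0)
Line 4: ['angry', 'small'] (min_width=11, slack=0)
Line 5: ['run', 'brown'] (min_width=9, slack=2)
Line 6: ['sweet', 'north'] (min_width=11, slack=0)
Line 7: ['of', 'one', 'been'] (min_width=11, slack=0)
Line 8: ['clean'] (min_width=5, slack=6)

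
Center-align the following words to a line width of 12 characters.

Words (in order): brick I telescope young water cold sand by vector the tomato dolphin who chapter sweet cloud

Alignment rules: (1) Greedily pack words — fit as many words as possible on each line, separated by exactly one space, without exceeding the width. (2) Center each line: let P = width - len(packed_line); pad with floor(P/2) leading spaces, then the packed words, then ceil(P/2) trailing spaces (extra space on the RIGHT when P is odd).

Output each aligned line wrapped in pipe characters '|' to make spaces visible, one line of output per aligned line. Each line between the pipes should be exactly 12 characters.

Line 1: ['brick', 'I'] (min_width=7, slack=5)
Line 2: ['telescope'] (min_width=9, slack=3)
Line 3: ['young', 'water'] (min_width=11, slack=1)
Line 4: ['cold', 'sand', 'by'] (min_width=12, slack=0)
Line 5: ['vector', 'the'] (min_width=10, slack=2)
Line 6: ['tomato'] (min_width=6, slack=6)
Line 7: ['dolphin', 'who'] (min_width=11, slack=1)
Line 8: ['chapter'] (min_width=7, slack=5)
Line 9: ['sweet', 'cloud'] (min_width=11, slack=1)

Answer: |  brick I   |
| telescope  |
|young water |
|cold sand by|
| vector the |
|   tomato   |
|dolphin who |
|  chapter   |
|sweet cloud |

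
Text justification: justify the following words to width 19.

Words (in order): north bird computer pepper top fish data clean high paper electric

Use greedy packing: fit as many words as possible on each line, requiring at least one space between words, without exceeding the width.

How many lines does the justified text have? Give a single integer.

Answer: 4

Derivation:
Line 1: ['north', 'bird', 'computer'] (min_width=19, slack=0)
Line 2: ['pepper', 'top', 'fish'] (min_width=15, slack=4)
Line 3: ['data', 'clean', 'high'] (min_width=15, slack=4)
Line 4: ['paper', 'electric'] (min_width=14, slack=5)
Total lines: 4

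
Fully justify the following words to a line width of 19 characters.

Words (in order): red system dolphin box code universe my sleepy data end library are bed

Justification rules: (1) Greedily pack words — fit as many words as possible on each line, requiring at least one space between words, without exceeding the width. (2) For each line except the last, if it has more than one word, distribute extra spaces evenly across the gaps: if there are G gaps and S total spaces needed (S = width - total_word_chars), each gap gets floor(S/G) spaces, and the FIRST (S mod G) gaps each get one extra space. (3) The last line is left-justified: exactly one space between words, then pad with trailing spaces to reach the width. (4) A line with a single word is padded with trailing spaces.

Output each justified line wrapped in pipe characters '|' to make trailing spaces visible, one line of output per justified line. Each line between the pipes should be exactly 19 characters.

Answer: |red  system dolphin|
|box  code  universe|
|my  sleepy data end|
|library are bed    |

Derivation:
Line 1: ['red', 'system', 'dolphin'] (min_width=18, slack=1)
Line 2: ['box', 'code', 'universe'] (min_width=17, slack=2)
Line 3: ['my', 'sleepy', 'data', 'end'] (min_width=18, slack=1)
Line 4: ['library', 'are', 'bed'] (min_width=15, slack=4)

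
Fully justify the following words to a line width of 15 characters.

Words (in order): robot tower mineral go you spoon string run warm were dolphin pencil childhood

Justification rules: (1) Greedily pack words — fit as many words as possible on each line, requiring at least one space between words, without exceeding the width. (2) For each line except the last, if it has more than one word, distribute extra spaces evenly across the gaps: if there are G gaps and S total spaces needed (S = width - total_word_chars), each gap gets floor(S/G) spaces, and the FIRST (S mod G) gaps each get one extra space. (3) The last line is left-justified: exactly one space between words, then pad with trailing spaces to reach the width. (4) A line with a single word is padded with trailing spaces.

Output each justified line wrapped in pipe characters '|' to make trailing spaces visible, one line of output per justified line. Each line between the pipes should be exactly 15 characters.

Line 1: ['robot', 'tower'] (min_width=11, slack=4)
Line 2: ['mineral', 'go', 'you'] (min_width=14, slack=1)
Line 3: ['spoon', 'string'] (min_width=12, slack=3)
Line 4: ['run', 'warm', 'were'] (min_width=13, slack=2)
Line 5: ['dolphin', 'pencil'] (min_width=14, slack=1)
Line 6: ['childhood'] (min_width=9, slack=6)

Answer: |robot     tower|
|mineral  go you|
|spoon    string|
|run  warm  were|
|dolphin  pencil|
|childhood      |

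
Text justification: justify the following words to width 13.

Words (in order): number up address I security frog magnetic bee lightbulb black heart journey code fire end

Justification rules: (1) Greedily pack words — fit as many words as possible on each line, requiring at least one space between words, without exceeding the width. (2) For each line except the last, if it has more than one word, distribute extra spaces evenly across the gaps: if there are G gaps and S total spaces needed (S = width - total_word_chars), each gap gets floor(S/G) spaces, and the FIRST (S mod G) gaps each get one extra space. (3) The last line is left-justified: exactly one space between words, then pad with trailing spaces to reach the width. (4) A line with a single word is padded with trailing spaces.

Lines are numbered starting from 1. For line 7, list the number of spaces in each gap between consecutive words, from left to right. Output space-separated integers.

Line 1: ['number', 'up'] (min_width=9, slack=4)
Line 2: ['address', 'I'] (min_width=9, slack=4)
Line 3: ['security', 'frog'] (min_width=13, slack=0)
Line 4: ['magnetic', 'bee'] (min_width=12, slack=1)
Line 5: ['lightbulb'] (min_width=9, slack=4)
Line 6: ['black', 'heart'] (min_width=11, slack=2)
Line 7: ['journey', 'code'] (min_width=12, slack=1)
Line 8: ['fire', 'end'] (min_width=8, slack=5)

Answer: 2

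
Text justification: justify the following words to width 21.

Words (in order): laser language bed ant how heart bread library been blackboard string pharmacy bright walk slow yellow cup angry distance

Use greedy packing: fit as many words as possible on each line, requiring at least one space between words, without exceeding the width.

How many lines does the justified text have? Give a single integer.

Line 1: ['laser', 'language', 'bed'] (min_width=18, slack=3)
Line 2: ['ant', 'how', 'heart', 'bread'] (min_width=19, slack=2)
Line 3: ['library', 'been'] (min_width=12, slack=9)
Line 4: ['blackboard', 'string'] (min_width=17, slack=4)
Line 5: ['pharmacy', 'bright', 'walk'] (min_width=20, slack=1)
Line 6: ['slow', 'yellow', 'cup', 'angry'] (min_width=21, slack=0)
Line 7: ['distance'] (min_width=8, slack=13)
Total lines: 7

Answer: 7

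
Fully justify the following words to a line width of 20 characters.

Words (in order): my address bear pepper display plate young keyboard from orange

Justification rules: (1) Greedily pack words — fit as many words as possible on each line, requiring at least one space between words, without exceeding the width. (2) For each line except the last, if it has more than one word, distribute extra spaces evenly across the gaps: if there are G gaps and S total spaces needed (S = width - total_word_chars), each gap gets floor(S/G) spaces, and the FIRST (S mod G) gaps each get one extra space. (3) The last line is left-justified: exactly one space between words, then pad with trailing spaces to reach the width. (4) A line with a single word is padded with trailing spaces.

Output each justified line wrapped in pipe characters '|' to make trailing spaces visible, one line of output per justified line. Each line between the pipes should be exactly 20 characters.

Line 1: ['my', 'address', 'bear'] (min_width=15, slack=5)
Line 2: ['pepper', 'display', 'plate'] (min_width=20, slack=0)
Line 3: ['young', 'keyboard', 'from'] (min_width=19, slack=1)
Line 4: ['orange'] (min_width=6, slack=14)

Answer: |my    address   bear|
|pepper display plate|
|young  keyboard from|
|orange              |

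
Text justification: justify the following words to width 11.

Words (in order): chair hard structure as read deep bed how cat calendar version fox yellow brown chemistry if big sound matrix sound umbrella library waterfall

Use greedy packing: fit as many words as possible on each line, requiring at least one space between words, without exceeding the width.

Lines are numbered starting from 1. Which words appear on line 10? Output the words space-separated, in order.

Answer: chemistry

Derivation:
Line 1: ['chair', 'hard'] (min_width=10, slack=1)
Line 2: ['structure'] (min_width=9, slack=2)
Line 3: ['as', 'read'] (min_width=7, slack=4)
Line 4: ['deep', 'bed'] (min_width=8, slack=3)
Line 5: ['how', 'cat'] (min_width=7, slack=4)
Line 6: ['calendar'] (min_width=8, slack=3)
Line 7: ['version', 'fox'] (min_width=11, slack=0)
Line 8: ['yellow'] (min_width=6, slack=5)
Line 9: ['brown'] (min_width=5, slack=6)
Line 10: ['chemistry'] (min_width=9, slack=2)
Line 11: ['if', 'big'] (min_width=6, slack=5)
Line 12: ['sound'] (min_width=5, slack=6)
Line 13: ['matrix'] (min_width=6, slack=5)
Line 14: ['sound'] (min_width=5, slack=6)
Line 15: ['umbrella'] (min_width=8, slack=3)
Line 16: ['library'] (min_width=7, slack=4)
Line 17: ['waterfall'] (min_width=9, slack=2)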